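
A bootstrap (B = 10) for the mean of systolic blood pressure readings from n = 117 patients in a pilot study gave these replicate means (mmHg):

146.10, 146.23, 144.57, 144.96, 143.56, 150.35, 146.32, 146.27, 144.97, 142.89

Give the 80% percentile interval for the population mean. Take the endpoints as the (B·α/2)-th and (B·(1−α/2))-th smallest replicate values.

(142.89, 146.32)

Sorted replicates: 142.89, 143.56, 144.57, 144.96, 144.97, 146.10, 146.23, 146.27, 146.32, 150.35
α = 0.20; lower rank = 10 × 0.100 = 1; upper rank = 10 × 0.900 = 9.
The 1st smallest replicate is 142.89; the 9th is 146.32.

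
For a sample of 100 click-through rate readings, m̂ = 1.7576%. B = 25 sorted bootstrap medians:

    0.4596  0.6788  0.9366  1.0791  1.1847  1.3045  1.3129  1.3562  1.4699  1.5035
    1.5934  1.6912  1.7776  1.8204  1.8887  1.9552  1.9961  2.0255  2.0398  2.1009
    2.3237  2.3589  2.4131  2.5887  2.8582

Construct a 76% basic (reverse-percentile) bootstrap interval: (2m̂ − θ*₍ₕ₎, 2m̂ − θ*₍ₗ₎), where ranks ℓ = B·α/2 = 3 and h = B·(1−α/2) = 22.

Percentile endpoints at ranks 3 and 22: θ*₍3₎ = 0.9366, θ*₍22₎ = 2.3589.
Basic interval reflects these around m̂:
  lower = 2 × 1.7576 − 2.3589 = 1.1563
  upper = 2 × 1.7576 − 0.9366 = 2.5786

(1.1563, 2.5786)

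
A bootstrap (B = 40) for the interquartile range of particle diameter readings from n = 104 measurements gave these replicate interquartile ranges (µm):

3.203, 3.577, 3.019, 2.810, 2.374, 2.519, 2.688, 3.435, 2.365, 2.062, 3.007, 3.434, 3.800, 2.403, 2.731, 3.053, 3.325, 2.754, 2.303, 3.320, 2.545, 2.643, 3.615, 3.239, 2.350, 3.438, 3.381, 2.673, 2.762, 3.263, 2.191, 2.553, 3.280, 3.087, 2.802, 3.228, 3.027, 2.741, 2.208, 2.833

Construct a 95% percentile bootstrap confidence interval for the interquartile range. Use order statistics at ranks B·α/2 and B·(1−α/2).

Sorted replicates: 2.062, 2.191, 2.208, 2.303, 2.350, 2.365, 2.374, 2.403, 2.519, 2.545, 2.553, 2.643, 2.673, 2.688, 2.731, 2.741, 2.754, 2.762, 2.802, 2.810, 2.833, 3.007, 3.019, 3.027, 3.053, 3.087, 3.203, 3.228, 3.239, 3.263, 3.280, 3.320, 3.325, 3.381, 3.434, 3.435, 3.438, 3.577, 3.615, 3.800
α = 0.05; lower rank = 40 × 0.025 = 1; upper rank = 40 × 0.975 = 39.
The 1st smallest replicate is 2.062; the 39th is 3.615.

(2.062, 3.615)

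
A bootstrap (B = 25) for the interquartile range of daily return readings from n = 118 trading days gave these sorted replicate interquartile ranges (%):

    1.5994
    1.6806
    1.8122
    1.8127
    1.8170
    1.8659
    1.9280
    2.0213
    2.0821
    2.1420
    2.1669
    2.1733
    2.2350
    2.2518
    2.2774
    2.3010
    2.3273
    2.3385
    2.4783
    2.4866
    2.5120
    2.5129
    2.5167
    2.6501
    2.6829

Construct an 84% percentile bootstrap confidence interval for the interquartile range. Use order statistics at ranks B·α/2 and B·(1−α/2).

α = 0.16; lower rank = 25 × 0.080 = 2; upper rank = 25 × 0.920 = 23.
The 2nd smallest replicate is 1.6806; the 23rd is 2.5167.

(1.6806, 2.5167)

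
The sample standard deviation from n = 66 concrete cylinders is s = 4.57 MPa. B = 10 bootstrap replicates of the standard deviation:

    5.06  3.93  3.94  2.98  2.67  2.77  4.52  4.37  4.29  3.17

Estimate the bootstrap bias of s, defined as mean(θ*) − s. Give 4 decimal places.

mean(θ*) = (5.06 + 3.93 + 3.94 + 2.98 + 2.67 + 2.77 + 4.52 + 4.37 + 4.29 + 3.17) / 10 = 3.77000
bias = 3.77000 − 4.57

bias = −0.8000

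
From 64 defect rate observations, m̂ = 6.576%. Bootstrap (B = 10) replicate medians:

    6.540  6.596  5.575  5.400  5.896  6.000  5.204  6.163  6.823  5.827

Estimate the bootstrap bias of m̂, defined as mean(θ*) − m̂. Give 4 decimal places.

mean(θ*) = (6.540 + 6.596 + 5.575 + 5.400 + 5.896 + 6.000 + 5.204 + 6.163 + 6.823 + 5.827) / 10 = 6.00240
bias = 6.00240 − 6.576

bias = −0.5736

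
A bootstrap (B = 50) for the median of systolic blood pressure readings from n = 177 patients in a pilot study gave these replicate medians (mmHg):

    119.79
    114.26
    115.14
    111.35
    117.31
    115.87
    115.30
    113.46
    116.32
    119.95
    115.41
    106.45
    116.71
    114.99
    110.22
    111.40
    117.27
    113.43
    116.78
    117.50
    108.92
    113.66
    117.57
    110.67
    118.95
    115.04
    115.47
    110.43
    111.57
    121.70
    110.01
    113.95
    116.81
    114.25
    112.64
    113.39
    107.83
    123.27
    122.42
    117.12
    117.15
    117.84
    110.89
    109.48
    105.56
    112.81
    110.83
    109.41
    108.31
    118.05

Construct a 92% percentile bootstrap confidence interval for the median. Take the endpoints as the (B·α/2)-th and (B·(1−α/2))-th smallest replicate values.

Sorted replicates: 105.56, 106.45, 107.83, 108.31, 108.92, 109.41, 109.48, 110.01, 110.22, 110.43, 110.67, 110.83, 110.89, 111.35, 111.40, 111.57, 112.64, 112.81, 113.39, 113.43, 113.46, 113.66, 113.95, 114.25, 114.26, 114.99, 115.04, 115.14, 115.30, 115.41, 115.47, 115.87, 116.32, 116.71, 116.78, 116.81, 117.12, 117.15, 117.27, 117.31, 117.50, 117.57, 117.84, 118.05, 118.95, 119.79, 119.95, 121.70, 122.42, 123.27
α = 0.08; lower rank = 50 × 0.040 = 2; upper rank = 50 × 0.960 = 48.
The 2nd smallest replicate is 106.45; the 48th is 121.70.

(106.45, 121.70)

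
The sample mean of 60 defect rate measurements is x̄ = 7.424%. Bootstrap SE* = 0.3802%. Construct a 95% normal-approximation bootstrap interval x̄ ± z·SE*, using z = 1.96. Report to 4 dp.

Margin = 1.96 × 0.3802 = 0.74519
Interval: 7.424 ± 0.74519

(6.6788, 8.1692)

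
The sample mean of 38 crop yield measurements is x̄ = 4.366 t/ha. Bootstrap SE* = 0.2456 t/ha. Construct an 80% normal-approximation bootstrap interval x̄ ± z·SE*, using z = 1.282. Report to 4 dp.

Margin = 1.282 × 0.2456 = 0.31486
Interval: 4.366 ± 0.31486

(4.0511, 4.6809)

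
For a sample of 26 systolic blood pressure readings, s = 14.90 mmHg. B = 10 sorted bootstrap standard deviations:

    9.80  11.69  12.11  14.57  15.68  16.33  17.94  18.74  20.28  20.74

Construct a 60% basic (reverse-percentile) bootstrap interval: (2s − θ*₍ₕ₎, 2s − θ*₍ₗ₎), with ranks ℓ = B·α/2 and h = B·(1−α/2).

(11.06, 18.11)

Percentile endpoints at ranks 2 and 8: θ*₍2₎ = 11.69, θ*₍8₎ = 18.74.
Basic interval reflects these around s:
  lower = 2 × 14.90 − 18.74 = 11.06
  upper = 2 × 14.90 − 11.69 = 18.11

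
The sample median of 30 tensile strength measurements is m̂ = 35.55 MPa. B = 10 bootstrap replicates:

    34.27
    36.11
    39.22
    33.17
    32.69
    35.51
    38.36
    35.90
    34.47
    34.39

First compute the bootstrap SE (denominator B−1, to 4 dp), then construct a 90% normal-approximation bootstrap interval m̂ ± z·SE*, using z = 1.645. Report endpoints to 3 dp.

(32.099, 39.001)

Mean of replicates = 35.4090; sum of squared deviations = 39.5983; SE* = √(39.5983/9) = 2.0976
Margin = 1.645 × 2.0976 = 3.4506
Interval: 35.55 ± 3.4506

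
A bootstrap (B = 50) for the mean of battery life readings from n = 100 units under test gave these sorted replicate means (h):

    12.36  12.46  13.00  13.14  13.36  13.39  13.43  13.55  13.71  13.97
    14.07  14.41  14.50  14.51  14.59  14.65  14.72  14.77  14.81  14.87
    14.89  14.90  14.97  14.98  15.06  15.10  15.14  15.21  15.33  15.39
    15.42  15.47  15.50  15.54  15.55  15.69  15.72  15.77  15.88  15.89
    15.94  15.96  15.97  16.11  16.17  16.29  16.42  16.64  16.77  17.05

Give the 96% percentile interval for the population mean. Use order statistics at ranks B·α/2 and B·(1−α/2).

(12.36, 16.77)

α = 0.04; lower rank = 50 × 0.020 = 1; upper rank = 50 × 0.980 = 49.
The 1st smallest replicate is 12.36; the 49th is 16.77.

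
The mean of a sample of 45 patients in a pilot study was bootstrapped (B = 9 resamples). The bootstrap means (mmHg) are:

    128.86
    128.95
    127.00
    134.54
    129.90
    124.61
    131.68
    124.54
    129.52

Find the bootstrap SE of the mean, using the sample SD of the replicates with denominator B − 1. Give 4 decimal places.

Bootstrap SE is the standard deviation of the 9 replicate means.
Mean of replicates: (128.86 + 128.95 + 127.00 + 134.54 + 129.90 + 124.61 + 131.68 + 124.54 + 129.52) / 9 = 1159.60000 / 9 = 128.84444
Sum of squared deviations: (+0.01556)² + (+0.10556)² + (−1.84444)² + (+5.69556)² + (+1.05556)² + (−4.23444)² + (+2.83556)² + (−4.30444)² + (+0.67556)² = 81.92242
Variance = 81.92242 / 8 = 10.24030
SE* = √10.24030

SE* = 3.2000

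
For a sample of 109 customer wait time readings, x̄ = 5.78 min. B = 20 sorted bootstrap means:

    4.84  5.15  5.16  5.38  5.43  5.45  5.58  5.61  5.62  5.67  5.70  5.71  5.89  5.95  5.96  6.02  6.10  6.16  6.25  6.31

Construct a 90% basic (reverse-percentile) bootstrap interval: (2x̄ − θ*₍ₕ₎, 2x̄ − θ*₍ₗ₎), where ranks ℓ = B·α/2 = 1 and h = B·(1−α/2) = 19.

Percentile endpoints at ranks 1 and 19: θ*₍1₎ = 4.84, θ*₍19₎ = 6.25.
Basic interval reflects these around x̄:
  lower = 2 × 5.78 − 6.25 = 5.31
  upper = 2 × 5.78 − 4.84 = 6.72

(5.31, 6.72)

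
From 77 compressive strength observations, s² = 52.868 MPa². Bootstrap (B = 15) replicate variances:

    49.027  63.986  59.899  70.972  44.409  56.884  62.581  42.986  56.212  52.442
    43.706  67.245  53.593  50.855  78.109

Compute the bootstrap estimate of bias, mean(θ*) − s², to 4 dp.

mean(θ*) = (49.027 + 63.986 + 59.899 + 70.972 + 44.409 + 56.884 + 62.581 + 42.986 + 56.212 + 52.442 + 43.706 + 67.245 + 53.593 + 50.855 + 78.109) / 15 = 56.86040
bias = 56.86040 − 52.868

bias = +3.9924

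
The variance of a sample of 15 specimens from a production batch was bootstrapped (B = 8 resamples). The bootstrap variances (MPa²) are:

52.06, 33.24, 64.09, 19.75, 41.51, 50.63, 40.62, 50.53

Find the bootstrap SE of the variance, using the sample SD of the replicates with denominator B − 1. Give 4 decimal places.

SE* = 13.5046

Bootstrap SE is the standard deviation of the 8 replicate variances.
Mean of replicates: (52.06 + 33.24 + 64.09 + 19.75 + 41.51 + 50.63 + 40.62 + 50.53) / 8 = 352.43000 / 8 = 44.05375
Sum of squared deviations: (+8.00625)² + (−10.81375)² + (+20.03625)² + (−24.30375)² + (−2.54375)² + (+6.57625)² + (−3.43375)² + (+6.47625)² = 1276.61099
Variance = 1276.61099 / 7 = 182.37300
SE* = √182.37300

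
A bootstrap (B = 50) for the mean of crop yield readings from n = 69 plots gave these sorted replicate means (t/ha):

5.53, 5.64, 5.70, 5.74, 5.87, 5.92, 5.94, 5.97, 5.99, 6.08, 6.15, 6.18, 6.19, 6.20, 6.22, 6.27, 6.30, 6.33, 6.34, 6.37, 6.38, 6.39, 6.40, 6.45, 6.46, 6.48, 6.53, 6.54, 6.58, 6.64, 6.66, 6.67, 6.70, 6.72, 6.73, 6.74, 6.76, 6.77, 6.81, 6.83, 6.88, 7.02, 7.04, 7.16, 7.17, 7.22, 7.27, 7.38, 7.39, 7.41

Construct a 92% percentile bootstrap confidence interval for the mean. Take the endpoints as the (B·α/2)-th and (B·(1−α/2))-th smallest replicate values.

α = 0.08; lower rank = 50 × 0.040 = 2; upper rank = 50 × 0.960 = 48.
The 2nd smallest replicate is 5.64; the 48th is 7.38.

(5.64, 7.38)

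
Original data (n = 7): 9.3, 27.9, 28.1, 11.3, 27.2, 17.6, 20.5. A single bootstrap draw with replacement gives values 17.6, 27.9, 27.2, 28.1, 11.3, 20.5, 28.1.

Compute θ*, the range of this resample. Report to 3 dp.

θ* = 16.800

Range = 28.1 − 11.3 = 16.800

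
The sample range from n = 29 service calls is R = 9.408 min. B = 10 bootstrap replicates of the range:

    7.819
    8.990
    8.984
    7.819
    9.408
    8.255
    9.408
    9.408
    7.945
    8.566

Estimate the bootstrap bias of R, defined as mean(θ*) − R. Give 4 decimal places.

bias = −0.7478

mean(θ*) = (7.819 + 8.990 + 8.984 + 7.819 + 9.408 + 8.255 + 9.408 + 9.408 + 7.945 + 8.566) / 10 = 8.66020
bias = 8.66020 − 9.408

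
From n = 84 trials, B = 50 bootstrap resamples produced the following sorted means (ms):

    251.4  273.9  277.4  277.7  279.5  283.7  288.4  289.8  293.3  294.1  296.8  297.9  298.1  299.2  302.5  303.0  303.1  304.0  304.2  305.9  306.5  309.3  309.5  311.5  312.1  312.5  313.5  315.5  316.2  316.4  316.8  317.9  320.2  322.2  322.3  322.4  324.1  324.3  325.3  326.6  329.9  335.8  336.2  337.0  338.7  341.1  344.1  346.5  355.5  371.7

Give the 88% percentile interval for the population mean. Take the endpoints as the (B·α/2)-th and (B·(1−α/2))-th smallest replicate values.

(277.4, 344.1)

α = 0.12; lower rank = 50 × 0.060 = 3; upper rank = 50 × 0.940 = 47.
The 3rd smallest replicate is 277.4; the 47th is 344.1.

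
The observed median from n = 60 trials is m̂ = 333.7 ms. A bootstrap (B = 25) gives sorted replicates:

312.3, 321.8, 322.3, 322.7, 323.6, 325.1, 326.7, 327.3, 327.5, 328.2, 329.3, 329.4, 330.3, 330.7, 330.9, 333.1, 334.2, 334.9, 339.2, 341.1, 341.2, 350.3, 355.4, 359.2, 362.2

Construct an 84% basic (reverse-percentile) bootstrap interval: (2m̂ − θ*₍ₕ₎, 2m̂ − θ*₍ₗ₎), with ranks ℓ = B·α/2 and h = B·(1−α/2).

(312.0, 345.6)

Percentile endpoints at ranks 2 and 23: θ*₍2₎ = 321.8, θ*₍23₎ = 355.4.
Basic interval reflects these around m̂:
  lower = 2 × 333.7 − 355.4 = 312.0
  upper = 2 × 333.7 − 321.8 = 345.6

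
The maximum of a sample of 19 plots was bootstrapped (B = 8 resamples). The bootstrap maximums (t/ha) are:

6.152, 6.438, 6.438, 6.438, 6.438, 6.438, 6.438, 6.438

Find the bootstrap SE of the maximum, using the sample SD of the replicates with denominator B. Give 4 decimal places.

SE* = 0.0946

Bootstrap SE is the standard deviation of the 8 replicate maximums.
Mean of replicates: (6.152 + 6.438 + 6.438 + 6.438 + 6.438 + 6.438 + 6.438 + 6.438) / 8 = 51.21800 / 8 = 6.40225
Sum of squared deviations: (−0.25025)² + (+0.03575)² + (+0.03575)² + (+0.03575)² + (+0.03575)² + (+0.03575)² + (+0.03575)² + (+0.03575)² = 0.07157
Variance = 0.07157 / 8 = 0.00895
SE* = √0.00895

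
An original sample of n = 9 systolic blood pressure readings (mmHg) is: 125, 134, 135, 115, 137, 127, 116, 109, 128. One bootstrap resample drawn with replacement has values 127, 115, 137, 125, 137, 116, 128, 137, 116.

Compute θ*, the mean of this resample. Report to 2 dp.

Mean = (127 + 115 + 137 + 125 + 137 + 116 + 128 + 137 + 116) / 9 = 1138.0 / 9 = 126.44

θ* = 126.44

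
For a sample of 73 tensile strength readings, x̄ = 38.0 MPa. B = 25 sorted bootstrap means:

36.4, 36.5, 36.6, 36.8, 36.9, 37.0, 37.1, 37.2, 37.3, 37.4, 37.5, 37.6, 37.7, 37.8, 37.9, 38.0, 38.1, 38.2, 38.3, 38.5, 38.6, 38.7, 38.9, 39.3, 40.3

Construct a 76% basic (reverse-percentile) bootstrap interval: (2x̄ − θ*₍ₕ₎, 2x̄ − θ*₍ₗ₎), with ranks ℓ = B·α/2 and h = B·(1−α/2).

(37.3, 39.4)

Percentile endpoints at ranks 3 and 22: θ*₍3₎ = 36.6, θ*₍22₎ = 38.7.
Basic interval reflects these around x̄:
  lower = 2 × 38.0 − 38.7 = 37.3
  upper = 2 × 38.0 − 36.6 = 39.4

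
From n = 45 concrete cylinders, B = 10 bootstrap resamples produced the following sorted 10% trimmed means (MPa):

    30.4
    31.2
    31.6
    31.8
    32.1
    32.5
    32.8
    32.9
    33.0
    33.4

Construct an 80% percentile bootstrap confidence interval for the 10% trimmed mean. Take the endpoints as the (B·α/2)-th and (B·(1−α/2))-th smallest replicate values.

(30.4, 33.0)

α = 0.20; lower rank = 10 × 0.100 = 1; upper rank = 10 × 0.900 = 9.
The 1st smallest replicate is 30.4; the 9th is 33.0.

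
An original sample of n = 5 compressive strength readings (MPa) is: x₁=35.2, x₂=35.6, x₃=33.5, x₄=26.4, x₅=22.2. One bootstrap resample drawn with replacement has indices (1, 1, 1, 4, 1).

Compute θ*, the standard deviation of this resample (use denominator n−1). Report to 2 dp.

θ* = 3.94

Resample values: 35.2, 35.2, 35.2, 26.4, 35.2.
Mean = 33.4400; sum of squared deviations = 61.9520
s² = 61.9520 / 4 = 15.4880
s = √15.4880 = 3.94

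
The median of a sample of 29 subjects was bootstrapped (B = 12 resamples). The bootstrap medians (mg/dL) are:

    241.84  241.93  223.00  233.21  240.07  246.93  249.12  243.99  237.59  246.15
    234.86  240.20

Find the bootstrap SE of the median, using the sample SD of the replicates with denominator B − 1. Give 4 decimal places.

SE* = 7.1308

Bootstrap SE is the standard deviation of the 12 replicate medians.
Mean of replicates: (241.84 + 241.93 + 223.00 + 233.21 + 240.07 + 246.93 + 249.12 + 243.99 + 237.59 + 246.15 + 234.86 + 240.20) / 12 = 2878.89000 / 12 = 239.90750
Sum of squared deviations: (+1.93250)² + (+2.02250)² + (−16.90750)² + (−6.69750)² + (+0.16250)² + (+7.02250)² + (+9.21250)² + (+4.08250)² + (−2.31750)² + (+6.24250)² + (−5.04750)² + (+0.29250)² = 559.32643
Variance = 559.32643 / 11 = 50.84786
SE* = √50.84786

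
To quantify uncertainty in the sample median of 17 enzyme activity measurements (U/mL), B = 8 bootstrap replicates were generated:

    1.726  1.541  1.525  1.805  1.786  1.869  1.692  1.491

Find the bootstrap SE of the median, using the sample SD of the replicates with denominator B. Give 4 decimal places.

Bootstrap SE is the standard deviation of the 8 replicate medians.
Mean of replicates: (1.726 + 1.541 + 1.525 + 1.805 + 1.786 + 1.869 + 1.692 + 1.491) / 8 = 13.43500 / 8 = 1.67938
Sum of squared deviations: (+0.04662)² + (−0.13838)² + (−0.15438)² + (+0.12562)² + (+0.10662)² + (+0.18962)² + (+0.01262)² + (−0.18837)² = 0.14391
Variance = 0.14391 / 8 = 0.01799
SE* = √0.01799

SE* = 0.1341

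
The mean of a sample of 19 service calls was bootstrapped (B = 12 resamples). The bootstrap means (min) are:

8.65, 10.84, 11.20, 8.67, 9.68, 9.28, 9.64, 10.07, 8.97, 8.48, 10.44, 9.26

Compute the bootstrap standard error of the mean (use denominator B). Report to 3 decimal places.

SE* = 0.850

Bootstrap SE is the standard deviation of the 12 replicate means.
Mean of replicates: (8.65 + 10.84 + 11.20 + 8.67 + 9.68 + 9.28 + 9.64 + 10.07 + 8.97 + 8.48 + 10.44 + 9.26) / 12 = 115.1800 / 12 = 9.5983
Sum of squared deviations: (−0.9483)² + (+1.2417)² + (+1.6017)² + (−0.9283)² + (+0.0817)² + (−0.3183)² + (+0.0417)² + (+0.4717)² + (−0.6283)² + (−1.1183)² + (+0.8417)² + (−0.3383)² = 8.6688
Variance = 8.6688 / 12 = 0.7224
SE* = √0.7224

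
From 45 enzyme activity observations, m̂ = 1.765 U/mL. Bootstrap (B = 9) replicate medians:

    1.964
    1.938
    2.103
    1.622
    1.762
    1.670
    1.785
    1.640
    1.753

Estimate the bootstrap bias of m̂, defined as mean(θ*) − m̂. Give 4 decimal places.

mean(θ*) = (1.964 + 1.938 + 2.103 + 1.622 + 1.762 + 1.670 + 1.785 + 1.640 + 1.753) / 9 = 1.80411
bias = 1.80411 − 1.765

bias = +0.0391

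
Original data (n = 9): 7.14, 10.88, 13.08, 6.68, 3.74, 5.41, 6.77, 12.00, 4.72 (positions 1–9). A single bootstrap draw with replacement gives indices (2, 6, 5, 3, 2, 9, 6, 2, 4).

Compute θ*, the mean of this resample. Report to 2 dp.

Resample values: 10.88, 5.41, 3.74, 13.08, 10.88, 4.72, 5.41, 10.88, 6.68.
Mean = (10.88 + 5.41 + 3.74 + 13.08 + 10.88 + 4.72 + 5.41 + 10.88 + 6.68) / 9 = 71.680 / 9 = 7.96

θ* = 7.96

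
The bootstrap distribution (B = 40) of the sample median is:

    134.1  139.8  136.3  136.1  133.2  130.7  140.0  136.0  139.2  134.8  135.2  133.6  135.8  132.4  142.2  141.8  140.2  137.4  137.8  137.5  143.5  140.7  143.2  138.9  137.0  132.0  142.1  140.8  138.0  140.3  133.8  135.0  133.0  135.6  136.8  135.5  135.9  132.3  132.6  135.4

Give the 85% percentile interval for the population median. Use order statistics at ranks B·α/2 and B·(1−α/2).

Sorted replicates: 130.7, 132.0, 132.3, 132.4, 132.6, 133.0, 133.2, 133.6, 133.8, 134.1, 134.8, 135.0, 135.2, 135.4, 135.5, 135.6, 135.8, 135.9, 136.0, 136.1, 136.3, 136.8, 137.0, 137.4, 137.5, 137.8, 138.0, 138.9, 139.2, 139.8, 140.0, 140.2, 140.3, 140.7, 140.8, 141.8, 142.1, 142.2, 143.2, 143.5
α = 0.15; lower rank = 40 × 0.075 = 3; upper rank = 40 × 0.925 = 37.
The 3rd smallest replicate is 132.3; the 37th is 142.1.

(132.3, 142.1)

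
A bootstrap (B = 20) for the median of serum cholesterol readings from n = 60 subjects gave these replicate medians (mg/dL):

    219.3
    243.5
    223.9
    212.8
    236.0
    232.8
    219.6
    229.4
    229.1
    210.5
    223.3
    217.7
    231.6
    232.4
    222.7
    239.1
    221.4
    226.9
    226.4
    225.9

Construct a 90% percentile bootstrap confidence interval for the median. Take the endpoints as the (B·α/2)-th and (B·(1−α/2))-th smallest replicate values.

(210.5, 239.1)

Sorted replicates: 210.5, 212.8, 217.7, 219.3, 219.6, 221.4, 222.7, 223.3, 223.9, 225.9, 226.4, 226.9, 229.1, 229.4, 231.6, 232.4, 232.8, 236.0, 239.1, 243.5
α = 0.10; lower rank = 20 × 0.050 = 1; upper rank = 20 × 0.950 = 19.
The 1st smallest replicate is 210.5; the 19th is 239.1.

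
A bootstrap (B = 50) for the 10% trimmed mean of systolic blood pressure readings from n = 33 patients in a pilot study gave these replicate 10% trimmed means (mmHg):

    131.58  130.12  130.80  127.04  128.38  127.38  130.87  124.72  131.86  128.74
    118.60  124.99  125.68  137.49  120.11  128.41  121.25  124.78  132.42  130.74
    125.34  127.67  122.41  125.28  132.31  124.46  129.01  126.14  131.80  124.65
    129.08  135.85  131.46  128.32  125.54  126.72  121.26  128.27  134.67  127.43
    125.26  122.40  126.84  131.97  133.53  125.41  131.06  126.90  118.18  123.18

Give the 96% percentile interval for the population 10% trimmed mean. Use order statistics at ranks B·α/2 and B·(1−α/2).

(118.18, 135.85)

Sorted replicates: 118.18, 118.60, 120.11, 121.25, 121.26, 122.40, 122.41, 123.18, 124.46, 124.65, 124.72, 124.78, 124.99, 125.26, 125.28, 125.34, 125.41, 125.54, 125.68, 126.14, 126.72, 126.84, 126.90, 127.04, 127.38, 127.43, 127.67, 128.27, 128.32, 128.38, 128.41, 128.74, 129.01, 129.08, 130.12, 130.74, 130.80, 130.87, 131.06, 131.46, 131.58, 131.80, 131.86, 131.97, 132.31, 132.42, 133.53, 134.67, 135.85, 137.49
α = 0.04; lower rank = 50 × 0.020 = 1; upper rank = 50 × 0.980 = 49.
The 1st smallest replicate is 118.18; the 49th is 135.85.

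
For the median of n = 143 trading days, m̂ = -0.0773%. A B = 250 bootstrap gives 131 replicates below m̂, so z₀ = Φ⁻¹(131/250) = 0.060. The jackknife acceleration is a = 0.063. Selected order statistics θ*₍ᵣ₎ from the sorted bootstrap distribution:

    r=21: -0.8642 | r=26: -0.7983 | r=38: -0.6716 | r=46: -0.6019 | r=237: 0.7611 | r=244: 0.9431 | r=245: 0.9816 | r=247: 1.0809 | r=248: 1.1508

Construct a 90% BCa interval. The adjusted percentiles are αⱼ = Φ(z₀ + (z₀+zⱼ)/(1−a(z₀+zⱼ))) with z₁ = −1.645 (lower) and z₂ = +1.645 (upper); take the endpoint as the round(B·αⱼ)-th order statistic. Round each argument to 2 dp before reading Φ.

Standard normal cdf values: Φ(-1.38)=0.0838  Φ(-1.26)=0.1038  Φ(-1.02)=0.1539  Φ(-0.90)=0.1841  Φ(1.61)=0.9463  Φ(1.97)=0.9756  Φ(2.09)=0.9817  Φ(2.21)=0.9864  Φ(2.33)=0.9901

Lower: z₀ + z₁ = 0.060 + (-1.645) = -1.585; 1 − a(z₀+z₁) = 1 − (0.063)(-1.585) = 1.0999; argument = 0.060 + (-1.585)/1.0999 = -1.3811 → -1.38.
α₁ = Φ(-1.38) = 0.0838; rank = round(250 × 0.0838) = 21; θ*₍21₎ = -0.8642.
Upper: z₀ + z₂ = 1.705; 1 − a(z₀+z₂) = 0.8926; argument = 1.9702 → 1.97; α₂ = 0.9756; rank = 244; θ*₍244₎ = 0.9431.

(-0.8642, 0.9431)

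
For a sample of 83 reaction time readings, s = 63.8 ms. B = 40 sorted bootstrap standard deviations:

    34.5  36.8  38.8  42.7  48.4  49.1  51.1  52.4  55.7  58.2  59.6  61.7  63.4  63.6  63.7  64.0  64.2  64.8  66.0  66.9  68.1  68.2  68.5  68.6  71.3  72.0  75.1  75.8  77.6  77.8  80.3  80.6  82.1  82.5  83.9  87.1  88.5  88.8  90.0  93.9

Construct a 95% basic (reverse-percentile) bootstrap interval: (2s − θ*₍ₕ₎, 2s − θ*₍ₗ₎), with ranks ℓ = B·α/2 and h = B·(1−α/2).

Percentile endpoints at ranks 1 and 39: θ*₍1₎ = 34.5, θ*₍39₎ = 90.0.
Basic interval reflects these around s:
  lower = 2 × 63.8 − 90.0 = 37.6
  upper = 2 × 63.8 − 34.5 = 93.1

(37.6, 93.1)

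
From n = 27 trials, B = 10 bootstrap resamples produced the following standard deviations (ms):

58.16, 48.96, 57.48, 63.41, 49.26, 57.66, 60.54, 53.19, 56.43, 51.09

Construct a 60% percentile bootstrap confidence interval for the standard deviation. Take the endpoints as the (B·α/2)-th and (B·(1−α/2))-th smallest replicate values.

Sorted replicates: 48.96, 49.26, 51.09, 53.19, 56.43, 57.48, 57.66, 58.16, 60.54, 63.41
α = 0.40; lower rank = 10 × 0.200 = 2; upper rank = 10 × 0.800 = 8.
The 2nd smallest replicate is 49.26; the 8th is 58.16.

(49.26, 58.16)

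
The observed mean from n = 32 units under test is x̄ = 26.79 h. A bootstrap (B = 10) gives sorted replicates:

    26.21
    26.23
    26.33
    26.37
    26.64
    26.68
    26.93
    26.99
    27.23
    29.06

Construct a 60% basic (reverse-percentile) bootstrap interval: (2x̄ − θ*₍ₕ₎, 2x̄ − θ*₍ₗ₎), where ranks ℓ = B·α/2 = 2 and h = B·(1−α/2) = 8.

Percentile endpoints at ranks 2 and 8: θ*₍2₎ = 26.23, θ*₍8₎ = 26.99.
Basic interval reflects these around x̄:
  lower = 2 × 26.79 − 26.99 = 26.59
  upper = 2 × 26.79 − 26.23 = 27.35

(26.59, 27.35)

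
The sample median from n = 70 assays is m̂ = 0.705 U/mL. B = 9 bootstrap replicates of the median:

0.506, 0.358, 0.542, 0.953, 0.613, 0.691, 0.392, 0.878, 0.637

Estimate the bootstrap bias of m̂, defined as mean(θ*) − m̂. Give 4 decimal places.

bias = −0.0861

mean(θ*) = (0.506 + 0.358 + 0.542 + 0.953 + 0.613 + 0.691 + 0.392 + 0.878 + 0.637) / 9 = 0.61889
bias = 0.61889 − 0.705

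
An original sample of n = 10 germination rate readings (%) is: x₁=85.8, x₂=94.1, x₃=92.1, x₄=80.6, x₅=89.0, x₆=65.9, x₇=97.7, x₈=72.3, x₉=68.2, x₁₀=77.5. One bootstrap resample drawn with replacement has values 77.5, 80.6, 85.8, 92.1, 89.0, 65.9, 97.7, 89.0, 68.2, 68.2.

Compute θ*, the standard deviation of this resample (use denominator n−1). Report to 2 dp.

θ* = 11.15

Mean = 81.4000; sum of squared deviations = 1119.6400
s² = 1119.6400 / 9 = 124.4044
s = √124.4044 = 11.15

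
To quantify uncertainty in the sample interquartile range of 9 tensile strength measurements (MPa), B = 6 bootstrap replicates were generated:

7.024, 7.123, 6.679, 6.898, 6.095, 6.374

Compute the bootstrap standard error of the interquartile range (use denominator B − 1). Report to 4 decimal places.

SE* = 0.3990

Bootstrap SE is the standard deviation of the 6 replicate interquartile ranges.
Mean of replicates: (7.024 + 7.123 + 6.679 + 6.898 + 6.095 + 6.374) / 6 = 40.19300 / 6 = 6.69883
Sum of squared deviations: (+0.32517)² + (+0.42417)² + (−0.01983)² + (+0.19917)² + (−0.60383)² + (−0.32483)² = 0.79584
Variance = 0.79584 / 5 = 0.15917
SE* = √0.15917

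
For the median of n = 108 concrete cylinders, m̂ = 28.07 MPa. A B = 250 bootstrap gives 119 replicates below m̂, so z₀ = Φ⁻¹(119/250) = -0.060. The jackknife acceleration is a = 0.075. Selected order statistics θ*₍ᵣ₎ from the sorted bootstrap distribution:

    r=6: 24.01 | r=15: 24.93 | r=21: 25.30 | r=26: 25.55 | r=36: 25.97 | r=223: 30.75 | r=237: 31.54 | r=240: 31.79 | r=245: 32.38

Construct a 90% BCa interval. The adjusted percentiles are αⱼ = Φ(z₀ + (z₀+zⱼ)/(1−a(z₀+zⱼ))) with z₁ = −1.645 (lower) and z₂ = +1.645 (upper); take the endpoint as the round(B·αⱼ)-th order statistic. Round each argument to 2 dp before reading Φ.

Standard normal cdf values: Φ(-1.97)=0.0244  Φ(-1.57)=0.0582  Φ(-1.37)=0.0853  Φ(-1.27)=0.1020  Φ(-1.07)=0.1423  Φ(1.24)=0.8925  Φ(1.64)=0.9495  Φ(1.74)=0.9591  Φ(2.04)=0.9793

(24.93, 31.79)

Lower: z₀ + z₁ = -0.060 + (-1.645) = -1.705; 1 − a(z₀+z₁) = 1 − (0.075)(-1.705) = 1.1279; argument = -0.060 + (-1.705)/1.1279 = -1.5717 → -1.57.
α₁ = Φ(-1.57) = 0.0582; rank = round(250 × 0.0582) = 15; θ*₍15₎ = 24.93.
Upper: z₀ + z₂ = 1.585; 1 − a(z₀+z₂) = 0.8811; argument = 1.7388 → 1.74; α₂ = 0.9591; rank = 240; θ*₍240₎ = 31.79.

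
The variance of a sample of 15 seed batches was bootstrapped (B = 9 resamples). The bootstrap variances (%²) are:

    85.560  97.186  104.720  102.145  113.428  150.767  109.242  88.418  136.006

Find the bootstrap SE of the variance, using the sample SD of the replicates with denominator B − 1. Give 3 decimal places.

SE* = 21.409

Bootstrap SE is the standard deviation of the 9 replicate variances.
Mean of replicates: (85.560 + 97.186 + 104.720 + 102.145 + 113.428 + 150.767 + 109.242 + 88.418 + 136.006) / 9 = 987.4720 / 9 = 109.7191
Sum of squared deviations: (−24.1591)² + (−12.5331)² + (−4.9991)² + (−7.5741)² + (+3.7089)² + (+41.0479)² + (−0.4771)² + (−21.3011)² + (+26.2869)² = 3666.7503
Variance = 3666.7503 / 8 = 458.3438
SE* = √458.3438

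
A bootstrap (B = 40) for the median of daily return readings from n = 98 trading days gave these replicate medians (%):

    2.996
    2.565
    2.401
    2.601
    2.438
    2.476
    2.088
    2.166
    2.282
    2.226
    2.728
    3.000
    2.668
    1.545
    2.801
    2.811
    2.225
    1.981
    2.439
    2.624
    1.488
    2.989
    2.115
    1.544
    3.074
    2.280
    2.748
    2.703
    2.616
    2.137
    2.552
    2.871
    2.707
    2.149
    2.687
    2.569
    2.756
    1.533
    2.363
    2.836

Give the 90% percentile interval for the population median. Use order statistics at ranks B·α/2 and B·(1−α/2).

Sorted replicates: 1.488, 1.533, 1.544, 1.545, 1.981, 2.088, 2.115, 2.137, 2.149, 2.166, 2.225, 2.226, 2.280, 2.282, 2.363, 2.401, 2.438, 2.439, 2.476, 2.552, 2.565, 2.569, 2.601, 2.616, 2.624, 2.668, 2.687, 2.703, 2.707, 2.728, 2.748, 2.756, 2.801, 2.811, 2.836, 2.871, 2.989, 2.996, 3.000, 3.074
α = 0.10; lower rank = 40 × 0.050 = 2; upper rank = 40 × 0.950 = 38.
The 2nd smallest replicate is 1.533; the 38th is 2.996.

(1.533, 2.996)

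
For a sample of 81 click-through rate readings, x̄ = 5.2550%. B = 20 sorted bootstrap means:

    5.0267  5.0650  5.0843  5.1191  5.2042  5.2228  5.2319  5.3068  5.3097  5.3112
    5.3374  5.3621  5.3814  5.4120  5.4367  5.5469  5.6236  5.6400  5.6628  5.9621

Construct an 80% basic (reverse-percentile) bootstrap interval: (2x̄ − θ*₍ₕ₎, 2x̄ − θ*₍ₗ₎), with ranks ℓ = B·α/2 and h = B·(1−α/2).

(4.8700, 5.4450)

Percentile endpoints at ranks 2 and 18: θ*₍2₎ = 5.0650, θ*₍18₎ = 5.6400.
Basic interval reflects these around x̄:
  lower = 2 × 5.2550 − 5.6400 = 4.8700
  upper = 2 × 5.2550 − 5.0650 = 5.4450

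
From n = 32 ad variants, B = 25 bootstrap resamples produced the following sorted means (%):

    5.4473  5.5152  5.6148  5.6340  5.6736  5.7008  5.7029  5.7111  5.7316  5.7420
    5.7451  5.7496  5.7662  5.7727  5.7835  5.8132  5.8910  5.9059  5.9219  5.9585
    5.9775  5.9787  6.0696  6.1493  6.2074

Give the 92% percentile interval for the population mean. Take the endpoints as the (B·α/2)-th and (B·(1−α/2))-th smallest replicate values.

α = 0.08; lower rank = 25 × 0.040 = 1; upper rank = 25 × 0.960 = 24.
The 1st smallest replicate is 5.4473; the 24th is 6.1493.

(5.4473, 6.1493)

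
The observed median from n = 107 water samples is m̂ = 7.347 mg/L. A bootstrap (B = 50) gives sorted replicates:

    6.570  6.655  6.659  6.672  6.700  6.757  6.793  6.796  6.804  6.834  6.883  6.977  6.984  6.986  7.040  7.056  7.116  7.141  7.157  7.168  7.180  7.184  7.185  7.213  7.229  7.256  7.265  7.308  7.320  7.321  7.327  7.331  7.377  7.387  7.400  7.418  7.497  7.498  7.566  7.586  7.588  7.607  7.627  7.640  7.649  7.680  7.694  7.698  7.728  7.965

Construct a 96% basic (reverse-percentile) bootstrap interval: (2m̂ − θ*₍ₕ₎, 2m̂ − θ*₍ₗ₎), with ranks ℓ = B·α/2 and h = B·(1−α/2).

Percentile endpoints at ranks 1 and 49: θ*₍1₎ = 6.570, θ*₍49₎ = 7.728.
Basic interval reflects these around m̂:
  lower = 2 × 7.347 − 7.728 = 6.966
  upper = 2 × 7.347 − 6.570 = 8.124

(6.966, 8.124)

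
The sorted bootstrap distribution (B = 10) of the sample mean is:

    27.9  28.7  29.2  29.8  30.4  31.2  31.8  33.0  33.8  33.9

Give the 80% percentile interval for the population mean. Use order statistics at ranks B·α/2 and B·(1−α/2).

(27.9, 33.8)

α = 0.20; lower rank = 10 × 0.100 = 1; upper rank = 10 × 0.900 = 9.
The 1st smallest replicate is 27.9; the 9th is 33.8.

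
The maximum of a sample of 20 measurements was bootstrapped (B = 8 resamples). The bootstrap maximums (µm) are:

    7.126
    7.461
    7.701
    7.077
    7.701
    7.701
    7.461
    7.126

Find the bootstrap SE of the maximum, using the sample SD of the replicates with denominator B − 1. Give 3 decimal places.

SE* = 0.275

Bootstrap SE is the standard deviation of the 8 replicate maximums.
Mean of replicates: (7.126 + 7.461 + 7.701 + 7.077 + 7.701 + 7.701 + 7.461 + 7.126) / 8 = 59.3540 / 8 = 7.4192
Sum of squared deviations: (−0.2932)² + (+0.0418)² + (+0.2817)² + (−0.3422)² + (+0.2817)² + (+0.2817)² + (+0.0418)² + (−0.2932)² = 0.5308
Variance = 0.5308 / 7 = 0.0758
SE* = √0.0758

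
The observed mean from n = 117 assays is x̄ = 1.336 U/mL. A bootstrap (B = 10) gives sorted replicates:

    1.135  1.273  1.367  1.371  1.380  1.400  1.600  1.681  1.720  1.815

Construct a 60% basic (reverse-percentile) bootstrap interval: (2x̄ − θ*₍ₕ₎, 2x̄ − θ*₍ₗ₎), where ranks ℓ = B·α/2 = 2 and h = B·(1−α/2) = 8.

(0.991, 1.399)

Percentile endpoints at ranks 2 and 8: θ*₍2₎ = 1.273, θ*₍8₎ = 1.681.
Basic interval reflects these around x̄:
  lower = 2 × 1.336 − 1.681 = 0.991
  upper = 2 × 1.336 − 1.273 = 1.399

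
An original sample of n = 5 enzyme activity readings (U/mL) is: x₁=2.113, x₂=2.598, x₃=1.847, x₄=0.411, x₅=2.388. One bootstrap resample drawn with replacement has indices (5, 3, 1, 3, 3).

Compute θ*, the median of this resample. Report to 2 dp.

θ* = 1.85

Resample values: 2.388, 1.847, 2.113, 1.847, 1.847.
Sorted: 1.847, 1.847, 1.847, 2.113, 2.388
Median = middle value = 1.85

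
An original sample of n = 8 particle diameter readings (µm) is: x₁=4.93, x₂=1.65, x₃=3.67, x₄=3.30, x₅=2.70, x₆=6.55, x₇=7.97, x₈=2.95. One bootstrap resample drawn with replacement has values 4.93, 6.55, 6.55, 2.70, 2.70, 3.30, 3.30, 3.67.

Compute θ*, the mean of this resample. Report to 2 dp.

Mean = (4.93 + 6.55 + 6.55 + 2.70 + 2.70 + 3.30 + 3.30 + 3.67) / 8 = 33.700 / 8 = 4.21

θ* = 4.21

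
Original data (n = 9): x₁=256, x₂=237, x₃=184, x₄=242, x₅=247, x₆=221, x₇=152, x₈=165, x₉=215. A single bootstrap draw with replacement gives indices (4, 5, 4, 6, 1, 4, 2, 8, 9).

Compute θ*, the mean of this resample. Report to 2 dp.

θ* = 229.67

Resample values: 242, 247, 242, 221, 256, 242, 237, 165, 215.
Mean = (242 + 247 + 242 + 221 + 256 + 242 + 237 + 165 + 215) / 9 = 2067.0 / 9 = 229.67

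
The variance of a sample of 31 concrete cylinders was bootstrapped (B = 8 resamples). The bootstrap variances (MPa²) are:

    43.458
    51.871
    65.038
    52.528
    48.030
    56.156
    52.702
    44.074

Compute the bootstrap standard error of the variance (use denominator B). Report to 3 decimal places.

Bootstrap SE is the standard deviation of the 8 replicate variances.
Mean of replicates: (43.458 + 51.871 + 65.038 + 52.528 + 48.030 + 56.156 + 52.702 + 44.074) / 8 = 413.8570 / 8 = 51.7321
Sum of squared deviations: (−8.2741)² + (+0.1389)² + (+13.3059)² + (+0.7959)² + (−3.7021)² + (+4.4239)² + (+0.9699)² + (−7.6581)² = 339.0241
Variance = 339.0241 / 8 = 42.3780
SE* = √42.3780

SE* = 6.510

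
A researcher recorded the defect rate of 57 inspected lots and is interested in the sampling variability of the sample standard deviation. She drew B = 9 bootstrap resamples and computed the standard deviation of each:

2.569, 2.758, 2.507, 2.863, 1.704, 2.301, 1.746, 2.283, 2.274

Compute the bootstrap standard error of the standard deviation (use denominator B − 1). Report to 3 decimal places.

SE* = 0.402

Bootstrap SE is the standard deviation of the 9 replicate standard deviations.
Mean of replicates: (2.569 + 2.758 + 2.507 + 2.863 + 1.704 + 2.301 + 1.746 + 2.283 + 2.274) / 9 = 21.0050 / 9 = 2.3339
Sum of squared deviations: (+0.2351)² + (+0.4241)² + (+0.1731)² + (+0.5291)² + (−0.6299)² + (−0.0329)² + (−0.5879)² + (−0.0509)² + (−0.0599)² = 1.2947
Variance = 1.2947 / 8 = 0.1618
SE* = √0.1618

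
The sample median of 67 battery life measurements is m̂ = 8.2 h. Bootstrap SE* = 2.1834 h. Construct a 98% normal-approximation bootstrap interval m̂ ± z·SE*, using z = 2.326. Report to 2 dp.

(3.12, 13.28)

Margin = 2.326 × 2.1834 = 5.079
Interval: 8.2 ± 5.079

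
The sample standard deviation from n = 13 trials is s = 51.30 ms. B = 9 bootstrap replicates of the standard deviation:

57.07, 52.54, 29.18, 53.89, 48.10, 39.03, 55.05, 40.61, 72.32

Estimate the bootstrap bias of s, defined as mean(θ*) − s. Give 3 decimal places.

mean(θ*) = (57.07 + 52.54 + 29.18 + 53.89 + 48.10 + 39.03 + 55.05 + 40.61 + 72.32) / 9 = 49.7544
bias = 49.7544 − 51.30

bias = −1.546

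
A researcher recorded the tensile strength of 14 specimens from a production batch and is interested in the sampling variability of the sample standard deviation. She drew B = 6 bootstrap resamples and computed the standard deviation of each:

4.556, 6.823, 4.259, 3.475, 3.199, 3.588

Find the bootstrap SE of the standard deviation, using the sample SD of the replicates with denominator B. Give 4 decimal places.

Bootstrap SE is the standard deviation of the 6 replicate standard deviations.
Mean of replicates: (4.556 + 6.823 + 4.259 + 3.475 + 3.199 + 3.588) / 6 = 25.90000 / 6 = 4.31667
Sum of squared deviations: (+0.23933)² + (+2.50633)² + (−0.05767)² + (−0.84167)² + (−1.11767)² + (−0.72867)² = 8.83085
Variance = 8.83085 / 6 = 1.47181
SE* = √1.47181

SE* = 1.2132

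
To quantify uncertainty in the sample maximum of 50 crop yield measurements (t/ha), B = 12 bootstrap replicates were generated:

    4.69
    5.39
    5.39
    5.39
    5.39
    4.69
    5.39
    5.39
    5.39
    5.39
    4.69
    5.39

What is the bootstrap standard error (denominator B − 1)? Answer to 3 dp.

Bootstrap SE is the standard deviation of the 12 replicate maximums.
Mean of replicates: (4.69 + 5.39 + 5.39 + 5.39 + 5.39 + 4.69 + 5.39 + 5.39 + 5.39 + 5.39 + 4.69 + 5.39) / 12 = 62.5800 / 12 = 5.2150
Sum of squared deviations: (−0.5250)² + (+0.1750)² + (+0.1750)² + (+0.1750)² + (+0.1750)² + (−0.5250)² + (+0.1750)² + (+0.1750)² + (+0.1750)² + (+0.1750)² + (−0.5250)² + (+0.1750)² = 1.1025
Variance = 1.1025 / 11 = 0.1002
SE* = √0.1002

SE* = 0.317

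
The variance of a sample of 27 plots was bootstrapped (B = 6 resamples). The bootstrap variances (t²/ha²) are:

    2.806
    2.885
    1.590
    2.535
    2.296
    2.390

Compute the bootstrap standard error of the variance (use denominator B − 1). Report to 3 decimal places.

Bootstrap SE is the standard deviation of the 6 replicate variances.
Mean of replicates: (2.806 + 2.885 + 1.590 + 2.535 + 2.296 + 2.390) / 6 = 14.5020 / 6 = 2.4170
Sum of squared deviations: (+0.3890)² + (+0.4680)² + (−0.8270)² + (+0.1180)² + (−0.1210)² + (−0.0270)² = 1.0836
Variance = 1.0836 / 5 = 0.2167
SE* = √0.2167

SE* = 0.466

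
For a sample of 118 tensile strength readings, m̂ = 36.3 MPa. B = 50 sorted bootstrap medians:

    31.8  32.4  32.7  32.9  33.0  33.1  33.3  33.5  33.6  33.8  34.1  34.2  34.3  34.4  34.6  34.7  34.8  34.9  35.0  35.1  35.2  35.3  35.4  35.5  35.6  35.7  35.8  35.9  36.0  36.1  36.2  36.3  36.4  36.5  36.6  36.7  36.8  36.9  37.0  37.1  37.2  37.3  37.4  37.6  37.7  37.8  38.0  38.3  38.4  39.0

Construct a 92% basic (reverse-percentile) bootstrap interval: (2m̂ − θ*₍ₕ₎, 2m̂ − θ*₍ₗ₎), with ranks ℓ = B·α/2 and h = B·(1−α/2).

Percentile endpoints at ranks 2 and 48: θ*₍2₎ = 32.4, θ*₍48₎ = 38.3.
Basic interval reflects these around m̂:
  lower = 2 × 36.3 − 38.3 = 34.3
  upper = 2 × 36.3 − 32.4 = 40.2

(34.3, 40.2)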